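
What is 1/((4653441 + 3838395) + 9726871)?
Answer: 1/18218707 ≈ 5.4889e-8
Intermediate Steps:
1/((4653441 + 3838395) + 9726871) = 1/(8491836 + 9726871) = 1/18218707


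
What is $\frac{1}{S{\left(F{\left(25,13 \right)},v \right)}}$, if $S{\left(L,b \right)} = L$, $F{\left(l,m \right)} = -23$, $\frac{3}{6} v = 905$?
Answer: $- \frac{1}{23} \approx -0.043478$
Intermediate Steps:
$v = 1810$ ($v = 2 \cdot 905 = 1810$)
$\frac{1}{S{\left(F{\left(25,13 \right)},v \right)}} = \frac{1}{-23} = - \frac{1}{23}$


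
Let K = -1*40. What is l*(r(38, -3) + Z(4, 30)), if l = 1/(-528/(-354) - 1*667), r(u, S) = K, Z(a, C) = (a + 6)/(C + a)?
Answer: 7965/133501 ≈ 0.059662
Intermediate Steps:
Z(a, C) = (6 + a)/(C + a)
K = -40
r(u, S) = -40
l = -59/39265 (l = 1/(-528*(-1/354) - 667) = 1/(88/59 - 667) = 1/(-39265/59) = -59/39265 ≈ -0.0015026)
l*(r(38, -3) + Z(4, 30)) = -59*(-40 + (6 + 4)/(30 + 4))/39265 = -59*(-40 + 10/34)/39265 = -59*(-40 + (1/34)*10)/39265 = -59*(-40 + 5/17)/39265 = -59/39265*(-675/17) = 7965/133501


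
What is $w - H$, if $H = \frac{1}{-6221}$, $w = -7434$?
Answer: $- \frac{46246913}{6221} \approx -7434.0$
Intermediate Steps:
$H = - \frac{1}{6221} \approx -0.00016075$
$w - H = -7434 - - \frac{1}{6221} = -7434 + \frac{1}{6221} = - \frac{46246913}{6221}$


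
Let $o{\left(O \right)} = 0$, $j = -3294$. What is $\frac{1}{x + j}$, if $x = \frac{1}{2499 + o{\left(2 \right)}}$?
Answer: $- \frac{2499}{8231705} \approx -0.00030358$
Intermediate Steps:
$x = \frac{1}{2499}$ ($x = \frac{1}{2499 + 0} = \frac{1}{2499} \approx 0.00040016$)
$\frac{1}{x + j} = \frac{1}{\frac{1}{2499} - 3294} = \frac{1}{- \frac{8231705}{2499}} = - \frac{2499}{8231705}$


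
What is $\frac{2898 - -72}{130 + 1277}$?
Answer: $\frac{990}{469} \approx 2.1109$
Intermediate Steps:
$\frac{2898 - -72}{130 + 1277} = \frac{2898 + 72}{1407} = 2970 \cdot \frac{1}{1407} = \frac{990}{469}$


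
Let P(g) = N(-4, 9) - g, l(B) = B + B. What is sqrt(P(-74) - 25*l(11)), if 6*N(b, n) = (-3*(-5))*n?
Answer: I*sqrt(1814)/2 ≈ 21.296*I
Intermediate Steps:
l(B) = 2*B
N(b, n) = 5*n/2 (N(b, n) = ((-3*(-5))*n)/6 = (15*n)/6 = 5*n/2)
P(g) = 45/2 - g (P(g) = (5/2)*9 - g = 45/2 - g)
sqrt(P(-74) - 25*l(11)) = sqrt((45/2 - 1*(-74)) - 50*11) = sqrt((45/2 + 74) - 25*22) = sqrt(193/2 - 550) = sqrt(-907/2) = I*sqrt(1814)/2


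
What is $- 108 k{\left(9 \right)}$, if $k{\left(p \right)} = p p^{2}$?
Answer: $-78732$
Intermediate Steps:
$k{\left(p \right)} = p^{3}$
$- 108 k{\left(9 \right)} = - 108 \cdot 9^{3} = \left(-108\right) 729 = -78732$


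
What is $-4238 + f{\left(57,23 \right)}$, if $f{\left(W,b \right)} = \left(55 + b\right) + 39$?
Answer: $-4121$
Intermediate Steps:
$f{\left(W,b \right)} = 94 + b$
$-4238 + f{\left(57,23 \right)} = -4238 + \left(94 + 23\right) = -4238 + 117 = -4121$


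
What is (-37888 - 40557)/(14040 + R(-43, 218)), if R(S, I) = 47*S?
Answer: -78445/12019 ≈ -6.5267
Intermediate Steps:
(-37888 - 40557)/(14040 + R(-43, 218)) = (-37888 - 40557)/(14040 + 47*(-43)) = -78445/(14040 - 2021) = -78445/12019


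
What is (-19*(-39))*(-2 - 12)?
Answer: -10374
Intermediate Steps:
(-19*(-39))*(-2 - 12) = 741*(-14) = -10374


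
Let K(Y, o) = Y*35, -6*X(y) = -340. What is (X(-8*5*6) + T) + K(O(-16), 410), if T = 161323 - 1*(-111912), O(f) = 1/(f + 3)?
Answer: 10658270/39 ≈ 2.7329e+5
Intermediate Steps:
X(y) = 170/3 (X(y) = -⅙*(-340) = 170/3)
O(f) = 1/(3 + f)
T = 273235 (T = 161323 + 111912 = 273235)
K(Y, o) = 35*Y
(X(-8*5*6) + T) + K(O(-16), 410) = (170/3 + 273235) + 35/(3 - 16) = 819875/3 + 35/(-13) = 819875/3 + 35*(-1/13) = 819875/3 - 35/13 = 10658270/39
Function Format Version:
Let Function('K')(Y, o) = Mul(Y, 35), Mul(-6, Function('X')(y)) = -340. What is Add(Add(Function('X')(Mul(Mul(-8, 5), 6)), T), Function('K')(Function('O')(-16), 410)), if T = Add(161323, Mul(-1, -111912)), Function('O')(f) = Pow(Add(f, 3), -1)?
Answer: Rational(10658270, 39) ≈ 2.7329e+5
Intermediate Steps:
Function('X')(y) = Rational(170, 3) (Function('X')(y) = Mul(Rational(-1, 6), -340) = Rational(170, 3))
Function('O')(f) = Pow(Add(3, f), -1)
T = 273235 (T = Add(161323, 111912) = 273235)
Function('K')(Y, o) = Mul(35, Y)
Add(Add(Function('X')(Mul(Mul(-8, 5), 6)), T), Function('K')(Function('O')(-16), 410)) = Add(Add(Rational(170, 3), 273235), Mul(35, Pow(Add(3, -16), -1))) = Add(Rational(819875, 3), Mul(35, Pow(-13, -1))) = Add(Rational(819875, 3), Mul(35, Rational(-1, 13))) = Add(Rational(819875, 3), Rational(-35, 13)) = Rational(10658270, 39)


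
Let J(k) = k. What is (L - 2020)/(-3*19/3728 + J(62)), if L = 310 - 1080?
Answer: -10401120/231079 ≈ -45.011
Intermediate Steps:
L = -770
(L - 2020)/(-3*19/3728 + J(62)) = (-770 - 2020)/(-3*19/3728 + 62) = -2790/(-57*1/3728 + 62) = -2790/(-57/3728 + 62) = -2790/231079/3728 = -2790*3728/231079 = -10401120/231079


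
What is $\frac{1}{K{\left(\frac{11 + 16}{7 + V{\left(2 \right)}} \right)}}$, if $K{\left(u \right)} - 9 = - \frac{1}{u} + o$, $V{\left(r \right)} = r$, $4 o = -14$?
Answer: $\frac{6}{31} \approx 0.19355$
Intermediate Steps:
$o = - \frac{7}{2}$ ($o = \frac{1}{4} \left(-14\right) = - \frac{7}{2} \approx -3.5$)
$K{\left(u \right)} = \frac{11}{2} - \frac{1}{u}$ ($K{\left(u \right)} = 9 - \left(\frac{7}{2} + \frac{1}{u}\right) = \frac{11}{2} - \frac{1}{u}$)
$\frac{1}{K{\left(\frac{11 + 16}{7 + V{\left(2 \right)}} \right)}} = \frac{1}{\frac{11}{2} - \frac{1}{\left(11 + 16\right) \frac{1}{7 + 2}}} = \frac{1}{\frac{11}{2} - \frac{1}{27 \cdot \frac{1}{9}}} = \frac{1}{\frac{11}{2} - \frac{1}{3}} = \frac{1}{\frac{31}{6}} = \frac{6}{31}$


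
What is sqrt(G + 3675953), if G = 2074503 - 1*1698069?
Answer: sqrt(4052387) ≈ 2013.1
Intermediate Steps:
G = 376434 (G = 2074503 - 1698069 = 376434)
sqrt(G + 3675953) = sqrt(376434 + 3675953) = sqrt(4052387)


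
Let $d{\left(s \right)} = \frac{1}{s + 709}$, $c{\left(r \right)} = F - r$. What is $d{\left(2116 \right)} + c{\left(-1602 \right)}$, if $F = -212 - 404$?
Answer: $\frac{2785451}{2825} \approx 986.0$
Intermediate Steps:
$F = -616$ ($F = -212 - 404 = -616$)
$c{\left(r \right)} = -616 - r$
$d{\left(s \right)} = \frac{1}{709 + s}$
$d{\left(2116 \right)} + c{\left(-1602 \right)} = \frac{1}{709 + 2116} - -986 = \frac{1}{2825} + \left(-616 + 1602\right) = \frac{1}{2825} + 986 = \frac{2785451}{2825}$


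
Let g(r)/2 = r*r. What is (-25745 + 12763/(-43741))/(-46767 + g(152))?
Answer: 1126124808/24451219 ≈ 46.056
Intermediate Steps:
g(r) = 2*r**2 (g(r) = 2*(r*r) = 2*r**2)
(-25745 + 12763/(-43741))/(-46767 + g(152)) = (-25745 + 12763/(-43741))/(-46767 + 2*152**2) = (-25745 + 12763*(-1/43741))/(-46767 + 2*23104) = (-25745 - 12763/43741)/(-46767 + 46208) = -1126124808/43741/(-559) = -1126124808/43741*(-1/559) = 1126124808/24451219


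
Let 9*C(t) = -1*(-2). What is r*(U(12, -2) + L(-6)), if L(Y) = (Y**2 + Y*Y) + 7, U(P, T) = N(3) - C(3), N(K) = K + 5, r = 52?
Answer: 40612/9 ≈ 4512.4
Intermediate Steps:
C(t) = 2/9 (C(t) = (-1*(-2))/9 = (1/9)*2 = 2/9)
N(K) = 5 + K
U(P, T) = 70/9 (U(P, T) = (5 + 3) - 1*2/9 = 8 - 2/9 = 70/9)
L(Y) = 7 + 2*Y**2 (L(Y) = (Y**2 + Y**2) + 7 = 2*Y**2 + 7 = 7 + 2*Y**2)
r*(U(12, -2) + L(-6)) = 52*(70/9 + (7 + 2*(-6)**2)) = 52*(70/9 + (7 + 2*36)) = 52*(70/9 + (7 + 72)) = 52*(70/9 + 79) = 52*(781/9) = 40612/9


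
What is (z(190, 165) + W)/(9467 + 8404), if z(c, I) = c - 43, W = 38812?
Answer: 38959/17871 ≈ 2.1800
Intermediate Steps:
z(c, I) = -43 + c
(z(190, 165) + W)/(9467 + 8404) = ((-43 + 190) + 38812)/(9467 + 8404) = (147 + 38812)/17871 = 38959*(1/17871) = 38959/17871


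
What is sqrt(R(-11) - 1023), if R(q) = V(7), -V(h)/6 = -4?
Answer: 3*I*sqrt(111) ≈ 31.607*I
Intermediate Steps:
V(h) = 24 (V(h) = -6*(-4) = 24)
R(q) = 24
sqrt(R(-11) - 1023) = sqrt(24 - 1023) = sqrt(-999) = 3*I*sqrt(111)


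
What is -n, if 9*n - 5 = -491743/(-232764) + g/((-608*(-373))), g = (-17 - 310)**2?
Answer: -14298015041/16967298528 ≈ -0.84268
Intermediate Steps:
g = 106929 (g = (-327)**2 = 106929)
n = 14298015041/16967298528 (n = 5/9 + (-491743/(-232764) + 106929/((-608*(-373))))/9 = 5/9 + (-491743*(-1/232764) + 106929/226784)/9 = 5/9 + (70249/33252 + 106929*(1/226784))/9 = 5/9 + (70249/33252 + 106929/226784)/9 = 5/9 + (1/9)*(4871738081/1885255392) = 5/9 + 4871738081/16967298528 = 14298015041/16967298528 ≈ 0.84268)
-n = -1*14298015041/16967298528 = -14298015041/16967298528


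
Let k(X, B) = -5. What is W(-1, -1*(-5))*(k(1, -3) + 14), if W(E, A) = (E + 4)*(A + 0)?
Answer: 135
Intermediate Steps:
W(E, A) = A*(4 + E) (W(E, A) = (4 + E)*A = A*(4 + E))
W(-1, -1*(-5))*(k(1, -3) + 14) = ((-1*(-5))*(4 - 1))*(-5 + 14) = (5*3)*9 = 15*9 = 135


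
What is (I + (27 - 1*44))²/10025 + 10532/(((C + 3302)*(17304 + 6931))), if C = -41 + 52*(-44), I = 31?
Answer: 945478336/47279213275 ≈ 0.019998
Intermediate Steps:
C = -2329 (C = -41 - 2288 = -2329)
(I + (27 - 1*44))²/10025 + 10532/(((C + 3302)*(17304 + 6931))) = (31 + (27 - 1*44))²/10025 + 10532/(((-2329 + 3302)*(17304 + 6931))) = (31 + (27 - 44))²*(1/10025) + 10532/((973*24235)) = (31 - 17)²*(1/10025) + 10532/23580655 = 14²*(1/10025) + 10532*(1/23580655) = 196*(1/10025) + 10532/23580655 = 196/10025 + 10532/23580655 = 945478336/47279213275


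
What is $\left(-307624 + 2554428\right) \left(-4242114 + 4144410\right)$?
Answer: $-219521738016$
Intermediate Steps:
$\left(-307624 + 2554428\right) \left(-4242114 + 4144410\right) = 2246804 \left(-97704\right) = -219521738016$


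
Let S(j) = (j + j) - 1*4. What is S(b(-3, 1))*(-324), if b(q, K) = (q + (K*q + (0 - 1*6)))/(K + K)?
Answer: 5184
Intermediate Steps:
b(q, K) = (-6 + q + K*q)/(2*K) (b(q, K) = (q + (K*q + (0 - 6)))/((2*K)) = (q + (K*q - 6))*(1/(2*K)) = (q + (-6 + K*q))*(1/(2*K)) = (-6 + q + K*q)*(1/(2*K)) = (-6 + q + K*q)/(2*K))
S(j) = -4 + 2*j (S(j) = 2*j - 4 = -4 + 2*j)
S(b(-3, 1))*(-324) = (-4 + 2*((½)*(-6 - 3 + 1*(-3))/1))*(-324) = (-4 + 2*((½)*1*(-6 - 3 - 3)))*(-324) = (-4 + 2*((½)*1*(-12)))*(-324) = (-4 + 2*(-6))*(-324) = (-4 - 12)*(-324) = -16*(-324) = 5184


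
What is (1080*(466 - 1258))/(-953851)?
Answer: 855360/953851 ≈ 0.89674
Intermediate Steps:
(1080*(466 - 1258))/(-953851) = (1080*(-792))*(-1/953851) = -855360*(-1/953851) = 855360/953851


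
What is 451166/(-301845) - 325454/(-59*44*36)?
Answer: 9345415489/4701537720 ≈ 1.9877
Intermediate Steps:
451166/(-301845) - 325454/(-59*44*36) = 451166*(-1/301845) - 325454/((-2596*36)) = -451166/301845 - 325454/(-93456) = -451166/301845 - 325454*(-1/93456) = -451166/301845 + 162727/46728 = 9345415489/4701537720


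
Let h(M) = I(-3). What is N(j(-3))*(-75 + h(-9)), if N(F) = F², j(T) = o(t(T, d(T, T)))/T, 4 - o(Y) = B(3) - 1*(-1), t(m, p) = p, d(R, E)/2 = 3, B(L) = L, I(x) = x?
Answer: 0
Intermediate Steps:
d(R, E) = 6 (d(R, E) = 2*3 = 6)
o(Y) = 0 (o(Y) = 4 - (3 - 1*(-1)) = 4 - (3 + 1) = 4 - 1*4 = 4 - 4 = 0)
j(T) = 0 (j(T) = 0/T = 0)
h(M) = -3
N(j(-3))*(-75 + h(-9)) = 0²*(-75 - 3) = 0*(-78) = 0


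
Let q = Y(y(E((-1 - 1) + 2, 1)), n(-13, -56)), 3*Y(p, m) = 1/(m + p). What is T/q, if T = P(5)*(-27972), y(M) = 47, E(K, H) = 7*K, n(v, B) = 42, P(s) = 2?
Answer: -14937048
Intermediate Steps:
Y(p, m) = 1/(3*(m + p))
T = -55944 (T = 2*(-27972) = -55944)
q = 1/267 (q = 1/(3*(42 + 47)) = (1/3)/89 = (1/3)*(1/89) = 1/267 ≈ 0.0037453)
T/q = -55944/1/267 = -55944*267 = -14937048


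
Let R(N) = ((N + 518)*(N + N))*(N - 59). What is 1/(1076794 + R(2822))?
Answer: 1/52086279274 ≈ 1.9199e-11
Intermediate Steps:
R(N) = 2*N*(-59 + N)*(518 + N) (R(N) = ((518 + N)*(2*N))*(-59 + N) = (2*N*(518 + N))*(-59 + N) = 2*N*(-59 + N)*(518 + N))
1/(1076794 + R(2822)) = 1/(1076794 + 2*2822*(-30562 + 2822**2 + 459*2822)) = 1/(1076794 + 2*2822*(-30562 + 7963684 + 1295298)) = 1/(1076794 + 2*2822*9228420) = 1/(1076794 + 52085202480) = 1/52086279274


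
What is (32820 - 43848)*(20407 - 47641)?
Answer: 300336552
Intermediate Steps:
(32820 - 43848)*(20407 - 47641) = -11028*(-27234) = 300336552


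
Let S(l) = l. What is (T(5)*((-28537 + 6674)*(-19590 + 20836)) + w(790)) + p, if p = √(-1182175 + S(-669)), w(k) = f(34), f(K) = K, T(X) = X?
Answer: -136206456 + 46*I*√559 ≈ -1.3621e+8 + 1087.6*I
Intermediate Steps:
w(k) = 34
p = 46*I*√559 (p = √(-1182175 - 669) = √(-1182844) = 46*I*√559 ≈ 1087.6*I)
(T(5)*((-28537 + 6674)*(-19590 + 20836)) + w(790)) + p = (5*((-28537 + 6674)*(-19590 + 20836)) + 34) + 46*I*√559 = (5*(-21863*1246) + 34) + 46*I*√559 = (5*(-27241298) + 34) + 46*I*√559 = (-136206490 + 34) + 46*I*√559 = -136206456 + 46*I*√559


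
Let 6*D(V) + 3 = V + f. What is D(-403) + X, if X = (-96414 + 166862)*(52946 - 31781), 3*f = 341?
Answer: 26838573683/18 ≈ 1.4910e+9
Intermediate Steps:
f = 341/3 (f = (1/3)*341 = 341/3 ≈ 113.67)
X = 1491031920 (X = 70448*21165 = 1491031920)
D(V) = 166/9 + V/6 (D(V) = -1/2 + (V + 341/3)/6 = -1/2 + (341/3 + V)/6 = -1/2 + (341/18 + V/6) = 166/9 + V/6)
D(-403) + X = (166/9 + (1/6)*(-403)) + 1491031920 = (166/9 - 403/6) + 1491031920 = -877/18 + 1491031920 = 26838573683/18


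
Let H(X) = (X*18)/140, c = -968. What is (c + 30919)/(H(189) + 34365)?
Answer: 299510/343893 ≈ 0.87094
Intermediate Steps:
H(X) = 9*X/70 (H(X) = (18*X)*(1/140) = 9*X/70)
(c + 30919)/(H(189) + 34365) = (-968 + 30919)/((9/70)*189 + 34365) = 29951/(243/10 + 34365) = 29951/(343893/10) = 29951*(10/343893) = 299510/343893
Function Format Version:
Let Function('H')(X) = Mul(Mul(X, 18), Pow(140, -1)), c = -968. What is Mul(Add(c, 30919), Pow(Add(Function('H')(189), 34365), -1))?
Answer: Rational(299510, 343893) ≈ 0.87094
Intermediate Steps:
Function('H')(X) = Mul(Rational(9, 70), X) (Function('H')(X) = Mul(Mul(18, X), Rational(1, 140)) = Mul(Rational(9, 70), X))
Mul(Add(c, 30919), Pow(Add(Function('H')(189), 34365), -1)) = Mul(Add(-968, 30919), Pow(Add(Mul(Rational(9, 70), 189), 34365), -1)) = Mul(29951, Pow(Add(Rational(243, 10), 34365), -1)) = Mul(29951, Pow(Rational(343893, 10), -1)) = Mul(29951, Rational(10, 343893)) = Rational(299510, 343893)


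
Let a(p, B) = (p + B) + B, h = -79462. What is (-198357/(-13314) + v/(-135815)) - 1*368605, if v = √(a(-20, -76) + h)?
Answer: -1635802871/4438 - I*√79634/135815 ≈ -3.6859e+5 - 0.0020778*I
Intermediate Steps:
a(p, B) = p + 2*B (a(p, B) = (B + p) + B = p + 2*B)
v = I*√79634 (v = √((-20 + 2*(-76)) - 79462) = √((-20 - 152) - 79462) = √(-172 - 79462) = √(-79634) = I*√79634 ≈ 282.19*I)
(-198357/(-13314) + v/(-135815)) - 1*368605 = (-198357/(-13314) + (I*√79634)/(-135815)) - 1*368605 = (-198357*(-1/13314) + (I*√79634)*(-1/135815)) - 368605 = (66119/4438 - I*√79634/135815) - 368605 = -1635802871/4438 - I*√79634/135815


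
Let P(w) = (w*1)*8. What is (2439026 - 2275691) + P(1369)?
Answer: 174287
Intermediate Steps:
P(w) = 8*w (P(w) = w*8 = 8*w)
(2439026 - 2275691) + P(1369) = (2439026 - 2275691) + 8*1369 = 163335 + 10952 = 174287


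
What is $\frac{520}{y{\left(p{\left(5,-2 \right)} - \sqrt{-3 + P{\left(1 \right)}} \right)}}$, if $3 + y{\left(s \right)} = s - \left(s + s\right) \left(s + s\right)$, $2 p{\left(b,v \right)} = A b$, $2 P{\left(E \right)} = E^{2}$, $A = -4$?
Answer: $\frac{1040 i}{- 806 i + 81 \sqrt{10}} \approx -1.172 + 0.37245 i$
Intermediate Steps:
$P{\left(E \right)} = \frac{E^{2}}{2}$
$p{\left(b,v \right)} = - 2 b$ ($p{\left(b,v \right)} = \frac{\left(-4\right) b}{2} = - 2 b$)
$y{\left(s \right)} = -3 + s - 4 s^{2}$ ($y{\left(s \right)} = -3 + \left(s - \left(s + s\right) \left(s + s\right)\right) = -3 + \left(s - 2 s 2 s\right) = -3 + \left(s - 4 s^{2}\right) = -3 - \left(- s + 4 s^{2}\right) = -3 + s - 4 s^{2}$)
$\frac{520}{y{\left(p{\left(5,-2 \right)} - \sqrt{-3 + P{\left(1 \right)}} \right)}} = \frac{520}{-3 - \left(10 + \sqrt{-3 + \frac{1^{2}}{2}}\right) - 4 \left(\left(-2\right) 5 - \sqrt{-3 + \frac{1^{2}}{2}}\right)^{2}} = \frac{520}{-3 - \left(10 + \sqrt{-3 + \frac{1}{2} \cdot 1}\right) - 4 \left(-10 - \sqrt{-3 + \frac{1}{2} \cdot 1}\right)^{2}} = \frac{520}{-3 - \left(10 + \sqrt{-3 + \frac{1}{2}}\right) - 4 \left(-10 - \sqrt{-3 + \frac{1}{2}}\right)^{2}} = \frac{520}{-3 - \left(10 + \sqrt{- \frac{5}{2}}\right) - 4 \left(-10 - \sqrt{- \frac{5}{2}}\right)^{2}} = \frac{520}{-3 - \left(10 + \frac{i \sqrt{10}}{2}\right) - 4 \left(-10 - \frac{i \sqrt{10}}{2}\right)^{2}} = \frac{520}{-13 - 4 \left(-10 - \frac{i \sqrt{10}}{2}\right)^{2} - \frac{i \sqrt{10}}{2}}$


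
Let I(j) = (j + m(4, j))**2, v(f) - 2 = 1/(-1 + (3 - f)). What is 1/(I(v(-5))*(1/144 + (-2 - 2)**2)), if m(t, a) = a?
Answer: 196/57625 ≈ 0.0034013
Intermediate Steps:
v(f) = 2 + 1/(2 - f) (v(f) = 2 + 1/(-1 + (3 - f)) = 2 + 1/(2 - f))
I(j) = 4*j**2 (I(j) = (j + j)**2 = (2*j)**2 = 4*j**2)
1/(I(v(-5))*(1/144 + (-2 - 2)**2)) = 1/((4*((-5 + 2*(-5))/(-2 - 5))**2)*(1/144 + (-2 - 2)**2)) = 1/((4*((-5 - 10)/(-7))**2)*(1/144 + (-4)**2)) = 1/((4*(-1/7*(-15))**2)*(1/144 + 16)) = 1/((4*(15/7)**2)*(2305/144)) = 1/((4*(225/49))*(2305/144)) = 1/((900/49)*(2305/144)) = 1/(57625/196) = 196/57625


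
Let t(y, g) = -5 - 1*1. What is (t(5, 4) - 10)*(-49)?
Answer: 784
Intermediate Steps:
t(y, g) = -6 (t(y, g) = -5 - 1 = -6)
(t(5, 4) - 10)*(-49) = (-6 - 10)*(-49) = -16*(-49) = 784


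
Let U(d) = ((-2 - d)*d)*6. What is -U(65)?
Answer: 26130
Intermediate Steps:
U(d) = 6*d*(-2 - d) (U(d) = (d*(-2 - d))*6 = 6*d*(-2 - d))
-U(65) = -(-6)*65*(2 + 65) = -(-6)*65*67 = -1*(-26130) = 26130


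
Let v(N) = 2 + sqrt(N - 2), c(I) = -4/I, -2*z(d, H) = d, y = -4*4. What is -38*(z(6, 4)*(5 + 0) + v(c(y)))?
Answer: 494 - 19*I*sqrt(7) ≈ 494.0 - 50.269*I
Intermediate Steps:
y = -16
z(d, H) = -d/2
v(N) = 2 + sqrt(-2 + N)
-38*(z(6, 4)*(5 + 0) + v(c(y))) = -38*((-1/2*6)*(5 + 0) + (2 + sqrt(-2 - 4/(-16)))) = -38*(-3*5 + (2 + sqrt(-2 - 4*(-1/16)))) = -38*(-15 + (2 + sqrt(-2 + 1/4))) = -38*(-15 + (2 + sqrt(-7/4))) = -38*(-15 + (2 + I*sqrt(7)/2)) = -38*(-13 + I*sqrt(7)/2) = 494 - 19*I*sqrt(7)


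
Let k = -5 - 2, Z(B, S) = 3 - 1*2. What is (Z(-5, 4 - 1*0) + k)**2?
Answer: 36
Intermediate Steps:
Z(B, S) = 1 (Z(B, S) = 3 - 2 = 1)
k = -7
(Z(-5, 4 - 1*0) + k)**2 = (1 - 7)**2 = (-6)**2 = 36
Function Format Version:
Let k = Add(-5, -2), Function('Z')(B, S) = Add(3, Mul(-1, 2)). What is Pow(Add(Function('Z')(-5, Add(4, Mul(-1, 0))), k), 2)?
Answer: 36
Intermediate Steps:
Function('Z')(B, S) = 1 (Function('Z')(B, S) = Add(3, -2) = 1)
k = -7
Pow(Add(Function('Z')(-5, Add(4, Mul(-1, 0))), k), 2) = Pow(Add(1, -7), 2) = Pow(-6, 2) = 36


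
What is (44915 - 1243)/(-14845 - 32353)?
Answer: -21836/23599 ≈ -0.92529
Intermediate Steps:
(44915 - 1243)/(-14845 - 32353) = 43672/(-47198) = 43672*(-1/47198) = -21836/23599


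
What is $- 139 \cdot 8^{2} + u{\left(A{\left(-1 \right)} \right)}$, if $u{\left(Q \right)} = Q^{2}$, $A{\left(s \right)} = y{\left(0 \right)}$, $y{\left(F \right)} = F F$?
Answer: $-8896$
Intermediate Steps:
$y{\left(F \right)} = F^{2}$
$A{\left(s \right)} = 0$ ($A{\left(s \right)} = 0^{2} = 0$)
$- 139 \cdot 8^{2} + u{\left(A{\left(-1 \right)} \right)} = - 139 \cdot 8^{2} + 0^{2} = \left(-139\right) 64 + 0 = -8896 + 0 = -8896$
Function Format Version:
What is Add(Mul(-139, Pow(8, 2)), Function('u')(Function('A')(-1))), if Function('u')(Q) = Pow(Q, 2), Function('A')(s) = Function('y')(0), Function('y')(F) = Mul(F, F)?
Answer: -8896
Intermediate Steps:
Function('y')(F) = Pow(F, 2)
Function('A')(s) = 0 (Function('A')(s) = Pow(0, 2) = 0)
Add(Mul(-139, Pow(8, 2)), Function('u')(Function('A')(-1))) = Add(Mul(-139, Pow(8, 2)), Pow(0, 2)) = Add(Mul(-139, 64), 0) = Add(-8896, 0) = -8896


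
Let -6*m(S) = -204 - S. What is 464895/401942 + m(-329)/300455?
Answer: 41901496030/36229645083 ≈ 1.1566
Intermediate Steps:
m(S) = 34 + S/6 (m(S) = -(-204 - S)/6 = 34 + S/6)
464895/401942 + m(-329)/300455 = 464895/401942 + (34 + (1/6)*(-329))/300455 = 464895*(1/401942) + (34 - 329/6)*(1/300455) = 464895/401942 - 125/6*1/300455 = 464895/401942 - 25/360546 = 41901496030/36229645083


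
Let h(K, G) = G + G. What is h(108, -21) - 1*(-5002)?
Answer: 4960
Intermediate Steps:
h(K, G) = 2*G
h(108, -21) - 1*(-5002) = 2*(-21) - 1*(-5002) = -42 + 5002 = 4960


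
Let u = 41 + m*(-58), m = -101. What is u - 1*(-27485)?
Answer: 33384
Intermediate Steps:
u = 5899 (u = 41 - 101*(-58) = 41 + 5858 = 5899)
u - 1*(-27485) = 5899 - 1*(-27485) = 5899 + 27485 = 33384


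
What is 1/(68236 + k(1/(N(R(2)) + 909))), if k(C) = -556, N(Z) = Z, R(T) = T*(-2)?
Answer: 1/67680 ≈ 1.4775e-5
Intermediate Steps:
R(T) = -2*T
1/(68236 + k(1/(N(R(2)) + 909))) = 1/(68236 - 556) = 1/67680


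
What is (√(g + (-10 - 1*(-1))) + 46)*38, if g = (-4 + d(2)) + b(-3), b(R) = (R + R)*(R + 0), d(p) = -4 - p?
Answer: 1748 + 38*I ≈ 1748.0 + 38.0*I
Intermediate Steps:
b(R) = 2*R² (b(R) = (2*R)*R = 2*R²)
g = 8 (g = (-4 + (-4 - 1*2)) + 2*(-3)² = (-4 + (-4 - 2)) + 2*9 = (-4 - 6) + 18 = -10 + 18 = 8)
(√(g + (-10 - 1*(-1))) + 46)*38 = (√(8 + (-10 - 1*(-1))) + 46)*38 = (√(8 + (-10 + 1)) + 46)*38 = (√(8 - 9) + 46)*38 = (√(-1) + 46)*38 = (I + 46)*38 = (46 + I)*38 = 1748 + 38*I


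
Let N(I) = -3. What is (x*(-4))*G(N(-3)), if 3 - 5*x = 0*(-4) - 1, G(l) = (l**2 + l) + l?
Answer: -48/5 ≈ -9.6000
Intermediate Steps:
G(l) = l**2 + 2*l (G(l) = (l + l**2) + l = l**2 + 2*l)
x = 4/5 (x = 3/5 - (0*(-4) - 1)/5 = 3/5 - (0 - 1)/5 = 3/5 - 1/5*(-1) = 3/5 + 1/5 = 4/5 ≈ 0.80000)
(x*(-4))*G(N(-3)) = ((4/5)*(-4))*(-3*(2 - 3)) = -(-48)*(-1)/5 = -16/5*3 = -48/5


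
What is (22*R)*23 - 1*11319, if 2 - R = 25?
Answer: -22957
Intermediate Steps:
R = -23 (R = 2 - 1*25 = 2 - 25 = -23)
(22*R)*23 - 1*11319 = (22*(-23))*23 - 1*11319 = -506*23 - 11319 = -11638 - 11319 = -22957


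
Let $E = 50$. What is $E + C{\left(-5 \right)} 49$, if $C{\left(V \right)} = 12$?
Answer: $638$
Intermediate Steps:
$E + C{\left(-5 \right)} 49 = 50 + 12 \cdot 49 = 50 + 588 = 638$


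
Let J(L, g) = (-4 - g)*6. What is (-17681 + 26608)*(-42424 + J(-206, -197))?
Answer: -368381582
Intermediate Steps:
J(L, g) = -24 - 6*g
(-17681 + 26608)*(-42424 + J(-206, -197)) = (-17681 + 26608)*(-42424 + (-24 - 6*(-197))) = 8927*(-42424 + (-24 + 1182)) = 8927*(-42424 + 1158) = 8927*(-41266) = -368381582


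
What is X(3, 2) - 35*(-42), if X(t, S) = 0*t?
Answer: 1470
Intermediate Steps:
X(t, S) = 0
X(3, 2) - 35*(-42) = 0 - 35*(-42) = 0 + 1470 = 1470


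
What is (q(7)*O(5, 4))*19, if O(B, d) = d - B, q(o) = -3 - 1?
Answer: 76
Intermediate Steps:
q(o) = -4
(q(7)*O(5, 4))*19 = -4*(4 - 1*5)*19 = -4*(4 - 5)*19 = -4*(-1)*19 = 4*19 = 76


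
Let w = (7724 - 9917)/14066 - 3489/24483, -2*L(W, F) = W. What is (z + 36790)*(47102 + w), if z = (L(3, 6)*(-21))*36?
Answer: 102526169001866202/57396313 ≈ 1.7863e+9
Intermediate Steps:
L(W, F) = -W/2
z = 1134 (z = (-½*3*(-21))*36 = -3/2*(-21)*36 = (63/2)*36 = 1134)
w = -34255831/114792626 (w = -2193*1/14066 - 3489*1/24483 = -2193/14066 - 1163/8161 = -34255831/114792626 ≈ -0.29841)
(z + 36790)*(47102 + w) = (1134 + 36790)*(47102 - 34255831/114792626) = 37924*(5406928014021/114792626) = 102526169001866202/57396313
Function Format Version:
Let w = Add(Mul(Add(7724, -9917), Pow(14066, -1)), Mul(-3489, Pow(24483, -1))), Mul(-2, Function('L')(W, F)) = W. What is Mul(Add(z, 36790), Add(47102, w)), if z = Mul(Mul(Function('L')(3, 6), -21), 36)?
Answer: Rational(102526169001866202, 57396313) ≈ 1.7863e+9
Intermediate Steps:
Function('L')(W, F) = Mul(Rational(-1, 2), W)
z = 1134 (z = Mul(Mul(Mul(Rational(-1, 2), 3), -21), 36) = Mul(Mul(Rational(-3, 2), -21), 36) = Mul(Rational(63, 2), 36) = 1134)
w = Rational(-34255831, 114792626) (w = Add(Mul(-2193, Rational(1, 14066)), Mul(-3489, Rational(1, 24483))) = Add(Rational(-2193, 14066), Rational(-1163, 8161)) = Rational(-34255831, 114792626) ≈ -0.29841)
Mul(Add(z, 36790), Add(47102, w)) = Mul(Add(1134, 36790), Add(47102, Rational(-34255831, 114792626))) = Mul(37924, Rational(5406928014021, 114792626)) = Rational(102526169001866202, 57396313)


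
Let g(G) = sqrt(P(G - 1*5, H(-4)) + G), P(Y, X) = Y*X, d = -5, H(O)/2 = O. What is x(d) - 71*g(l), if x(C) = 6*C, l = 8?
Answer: -30 - 284*I ≈ -30.0 - 284.0*I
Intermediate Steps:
H(O) = 2*O
P(Y, X) = X*Y
g(G) = sqrt(40 - 7*G) (g(G) = sqrt((2*(-4))*(G - 1*5) + G) = sqrt(-8*(G - 5) + G) = sqrt(-8*(-5 + G) + G) = sqrt((40 - 8*G) + G) = sqrt(40 - 7*G))
x(d) - 71*g(l) = 6*(-5) - 71*sqrt(40 - 7*8) = -30 - 71*sqrt(40 - 56) = -30 - 284*I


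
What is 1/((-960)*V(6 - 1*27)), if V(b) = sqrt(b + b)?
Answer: I*sqrt(42)/40320 ≈ 0.00016073*I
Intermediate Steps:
V(b) = sqrt(2)*sqrt(b) (V(b) = sqrt(2*b) = sqrt(2)*sqrt(b))
1/((-960)*V(6 - 1*27)) = 1/((-960)*((sqrt(2)*sqrt(6 - 1*27)))) = -sqrt(2)/(2*sqrt(6 - 27))/960 = -(-I*sqrt(42)/42)/960 = -(-1)*I*sqrt(42)/40320 = I*sqrt(42)/40320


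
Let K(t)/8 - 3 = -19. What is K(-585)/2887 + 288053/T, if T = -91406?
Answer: -843308979/263889122 ≈ -3.1957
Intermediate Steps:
K(t) = -128 (K(t) = 24 + 8*(-19) = 24 - 152 = -128)
K(-585)/2887 + 288053/T = -128/2887 + 288053/(-91406) = -128*1/2887 + 288053*(-1/91406) = -128/2887 - 288053/91406 = -843308979/263889122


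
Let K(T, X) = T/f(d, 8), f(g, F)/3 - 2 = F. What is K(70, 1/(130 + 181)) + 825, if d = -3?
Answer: 2482/3 ≈ 827.33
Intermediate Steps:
f(g, F) = 6 + 3*F
K(T, X) = T/30 (K(T, X) = T/(6 + 3*8) = T/(6 + 24) = T/30)
K(70, 1/(130 + 181)) + 825 = (1/30)*70 + 825 = 7/3 + 825 = 2482/3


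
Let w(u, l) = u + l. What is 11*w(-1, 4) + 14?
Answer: 47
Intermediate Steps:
w(u, l) = l + u
11*w(-1, 4) + 14 = 11*(4 - 1) + 14 = 11*3 + 14 = 33 + 14 = 47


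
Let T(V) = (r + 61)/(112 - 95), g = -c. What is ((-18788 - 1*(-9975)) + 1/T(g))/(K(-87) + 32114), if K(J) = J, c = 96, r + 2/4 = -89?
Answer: -502375/1825539 ≈ -0.27519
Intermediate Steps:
r = -179/2 (r = -½ - 89 = -179/2 ≈ -89.500)
g = -96 (g = -1*96 = -96)
T(V) = -57/34 (T(V) = (-179/2 + 61)/(112 - 95) = -57/2/17 = -57/2*1/17 = -57/34)
((-18788 - 1*(-9975)) + 1/T(g))/(K(-87) + 32114) = ((-18788 - 1*(-9975)) + 1/(-57/34))/(-87 + 32114) = ((-18788 + 9975) - 34/57)/32027 = (-8813 - 34/57)*(1/32027) = -502375/57*1/32027 = -502375/1825539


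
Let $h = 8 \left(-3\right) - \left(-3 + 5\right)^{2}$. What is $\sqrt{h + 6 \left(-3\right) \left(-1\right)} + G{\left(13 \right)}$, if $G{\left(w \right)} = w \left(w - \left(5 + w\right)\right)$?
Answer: $-65 + i \sqrt{10} \approx -65.0 + 3.1623 i$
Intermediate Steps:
$G{\left(w \right)} = - 5 w$ ($G{\left(w \right)} = w \left(-5\right) = - 5 w$)
$h = -28$ ($h = -24 - 2^{2} = -24 - 4 = -28$)
$\sqrt{h + 6 \left(-3\right) \left(-1\right)} + G{\left(13 \right)} = \sqrt{-28 + 6 \left(-3\right) \left(-1\right)} - 65 = \sqrt{-28 - -18} - 65 = \sqrt{-28 + 18} - 65 = \sqrt{-10} - 65 = i \sqrt{10} - 65 = -65 + i \sqrt{10}$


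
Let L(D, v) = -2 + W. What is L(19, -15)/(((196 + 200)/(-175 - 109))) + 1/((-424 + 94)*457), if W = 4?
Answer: -648943/452430 ≈ -1.4343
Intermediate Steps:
L(D, v) = 2 (L(D, v) = -2 + 4 = 2)
L(19, -15)/(((196 + 200)/(-175 - 109))) + 1/((-424 + 94)*457) = 2/(((196 + 200)/(-175 - 109))) + 1/((-424 + 94)*457) = 2/((396/(-284))) + (1/457)/(-330) = 2/((396*(-1/284))) - 1/330*1/457 = 2/(-99/71) - 1/150810 = 2*(-71/99) - 1/150810 = -142/99 - 1/150810 = -648943/452430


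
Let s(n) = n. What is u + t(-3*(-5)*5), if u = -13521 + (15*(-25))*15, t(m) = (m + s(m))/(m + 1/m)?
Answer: -53852073/2813 ≈ -19144.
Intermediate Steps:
t(m) = 2*m/(m + 1/m) (t(m) = (m + m)/(m + 1/m) = (2*m)/(m + 1/m) = 2*m/(m + 1/m))
u = -19146 (u = -13521 - 375*15 = -13521 - 5625 = -19146)
u + t(-3*(-5)*5) = -19146 + 2*(-3*(-5)*5)²/(1 + (-3*(-5)*5)²) = -19146 + 2*(15*5)²/(1 + (15*5)²) = -19146 + 2*75²/(1 + 75²) = -19146 + 2*5625/(1 + 5625) = -19146 + 2*5625/5626 = -19146 + 2*5625*(1/5626) = -19146 + 5625/2813 = -53852073/2813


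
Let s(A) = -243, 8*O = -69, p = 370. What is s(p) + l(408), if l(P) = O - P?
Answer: -5277/8 ≈ -659.63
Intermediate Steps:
O = -69/8 (O = (1/8)*(-69) = -69/8 ≈ -8.6250)
l(P) = -69/8 - P
s(p) + l(408) = -243 + (-69/8 - 1*408) = -243 + (-69/8 - 408) = -243 - 3333/8 = -5277/8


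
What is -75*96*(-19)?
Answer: 136800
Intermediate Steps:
-75*96*(-19) = -7200*(-19) = 136800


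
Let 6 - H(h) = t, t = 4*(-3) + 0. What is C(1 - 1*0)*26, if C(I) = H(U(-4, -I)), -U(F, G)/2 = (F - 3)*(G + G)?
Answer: 468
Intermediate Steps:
U(F, G) = -4*G*(-3 + F) (U(F, G) = -2*(F - 3)*(G + G) = -2*(-3 + F)*2*G = -4*G*(-3 + F))
t = -12 (t = -12 + 0 = -12)
H(h) = 18 (H(h) = 6 - 1*(-12) = 6 + 12 = 18)
C(I) = 18
C(1 - 1*0)*26 = 18*26 = 468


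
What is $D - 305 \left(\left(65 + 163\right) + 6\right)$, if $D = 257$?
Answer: $-71113$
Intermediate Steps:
$D - 305 \left(\left(65 + 163\right) + 6\right) = 257 - 305 \left(\left(65 + 163\right) + 6\right) = 257 - 305 \left(228 + 6\right) = 257 - 71370 = -71113$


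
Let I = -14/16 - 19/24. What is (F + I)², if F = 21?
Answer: 3364/9 ≈ 373.78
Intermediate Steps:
I = -5/3 (I = -14*1/16 - 19*1/24 = -7/8 - 19/24 = -5/3 ≈ -1.6667)
(F + I)² = (21 - 5/3)² = (58/3)² = 3364/9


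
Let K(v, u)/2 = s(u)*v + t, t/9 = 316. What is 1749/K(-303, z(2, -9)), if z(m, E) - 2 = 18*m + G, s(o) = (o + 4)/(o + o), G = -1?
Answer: 1961/6001 ≈ 0.32678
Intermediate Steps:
t = 2844 (t = 9*316 = 2844)
s(o) = (4 + o)/(2*o) (s(o) = (4 + o)/((2*o)) = (4 + o)*(1/(2*o)) = (4 + o)/(2*o))
z(m, E) = 1 + 18*m (z(m, E) = 2 + (18*m - 1) = 2 + (-1 + 18*m) = 1 + 18*m)
K(v, u) = 5688 + v*(4 + u)/u (K(v, u) = 2*(((4 + u)/(2*u))*v + 2844) = 2*(v*(4 + u)/(2*u) + 2844) = 2*(2844 + v*(4 + u)/(2*u)) = 5688 + v*(4 + u)/u)
1749/K(-303, z(2, -9)) = 1749/(5688 - 303 + 4*(-303)/(1 + 18*2)) = 1749/(5688 - 303 + 4*(-303)/(1 + 36)) = 1749/(5688 - 303 + 4*(-303)/37) = 1749/(5688 - 303 + 4*(-303)*(1/37)) = 1749/(5688 - 303 - 1212/37) = 1749/(198033/37) = 1749*(37/198033) = 1961/6001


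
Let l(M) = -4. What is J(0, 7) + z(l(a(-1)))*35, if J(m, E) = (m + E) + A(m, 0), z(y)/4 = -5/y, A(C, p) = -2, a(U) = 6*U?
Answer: 180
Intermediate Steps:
z(y) = -20/y (z(y) = 4*(-5/y) = -20/y)
J(m, E) = -2 + E + m (J(m, E) = (m + E) - 2 = (E + m) - 2 = -2 + E + m)
J(0, 7) + z(l(a(-1)))*35 = (-2 + 7 + 0) - 20/(-4)*35 = 5 - 20*(-1/4)*35 = 5 + 5*35 = 5 + 175 = 180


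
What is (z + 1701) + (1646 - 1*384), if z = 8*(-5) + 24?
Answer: 2947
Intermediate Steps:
z = -16 (z = -40 + 24 = -16)
(z + 1701) + (1646 - 1*384) = (-16 + 1701) + (1646 - 1*384) = 1685 + (1646 - 384) = 1685 + 1262 = 2947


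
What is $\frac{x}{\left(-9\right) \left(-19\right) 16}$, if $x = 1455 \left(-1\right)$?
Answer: $- \frac{485}{912} \approx -0.5318$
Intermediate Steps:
$x = -1455$
$\frac{x}{\left(-9\right) \left(-19\right) 16} = - \frac{1455}{\left(-9\right) \left(-19\right) 16} = - \frac{1455}{171 \cdot 16} = - \frac{1455}{2736} = \left(-1455\right) \frac{1}{2736} = - \frac{485}{912}$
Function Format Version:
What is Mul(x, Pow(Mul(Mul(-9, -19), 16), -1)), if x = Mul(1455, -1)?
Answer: Rational(-485, 912) ≈ -0.53180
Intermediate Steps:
x = -1455
Mul(x, Pow(Mul(Mul(-9, -19), 16), -1)) = Mul(-1455, Pow(Mul(Mul(-9, -19), 16), -1)) = Mul(-1455, Pow(Mul(171, 16), -1)) = Mul(-1455, Pow(2736, -1)) = Mul(-1455, Rational(1, 2736)) = Rational(-485, 912)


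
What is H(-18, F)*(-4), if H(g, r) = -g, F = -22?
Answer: -72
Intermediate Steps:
H(-18, F)*(-4) = -1*(-18)*(-4) = 18*(-4) = -72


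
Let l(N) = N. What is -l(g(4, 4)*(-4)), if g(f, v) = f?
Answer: 16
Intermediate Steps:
-l(g(4, 4)*(-4)) = -4*(-4) = -1*(-16) = 16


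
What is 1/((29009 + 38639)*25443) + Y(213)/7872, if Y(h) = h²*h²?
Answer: 9225936658776589/35283945312 ≈ 2.6148e+5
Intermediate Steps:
Y(h) = h⁴
1/((29009 + 38639)*25443) + Y(213)/7872 = 1/((29009 + 38639)*25443) + 213⁴/7872 = (1/25443)/67648 + 2058346161*(1/7872) = (1/67648)*(1/25443) + 686115387/2624 = 1/1721168064 + 686115387/2624 = 9225936658776589/35283945312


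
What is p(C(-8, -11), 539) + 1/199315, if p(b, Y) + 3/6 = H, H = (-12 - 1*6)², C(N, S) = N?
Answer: 128956807/398630 ≈ 323.50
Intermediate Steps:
H = 324 (H = (-12 - 6)² = (-18)² = 324)
p(b, Y) = 647/2 (p(b, Y) = -½ + 324 = 647/2)
p(C(-8, -11), 539) + 1/199315 = 647/2 + 1/199315 = 128956807/398630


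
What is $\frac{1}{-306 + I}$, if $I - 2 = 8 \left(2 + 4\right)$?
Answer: $- \frac{1}{256} \approx -0.0039063$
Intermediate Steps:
$I = 50$ ($I = 2 + 8 \left(2 + 4\right) = 2 + 8 \cdot 6 = 2 + 48 = 50$)
$\frac{1}{-306 + I} = \frac{1}{-306 + 50} = \frac{1}{-256} = - \frac{1}{256}$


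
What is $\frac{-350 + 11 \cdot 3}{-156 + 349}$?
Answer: $- \frac{317}{193} \approx -1.6425$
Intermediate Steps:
$\frac{-350 + 11 \cdot 3}{-156 + 349} = \frac{-350 + 33}{193} = \left(-317\right) \frac{1}{193} = - \frac{317}{193}$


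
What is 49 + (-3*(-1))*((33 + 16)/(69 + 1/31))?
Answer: 109417/2140 ≈ 51.129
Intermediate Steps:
49 + (-3*(-1))*((33 + 16)/(69 + 1/31)) = 49 + 3*(49/(69 + 1/31)) = 49 + 3*(49/(2140/31)) = 49 + 3*(49*(31/2140)) = 49 + 3*(1519/2140) = 49 + 4557/2140 = 109417/2140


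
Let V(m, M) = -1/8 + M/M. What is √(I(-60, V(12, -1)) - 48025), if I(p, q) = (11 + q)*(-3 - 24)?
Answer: I*√773530/4 ≈ 219.88*I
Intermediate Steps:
V(m, M) = 7/8 (V(m, M) = -1*⅛ + 1 = -⅛ + 1 = 7/8)
I(p, q) = -297 - 27*q (I(p, q) = (11 + q)*(-27) = -297 - 27*q)
√(I(-60, V(12, -1)) - 48025) = √((-297 - 27*7/8) - 48025) = √((-297 - 189/8) - 48025) = √(-2565/8 - 48025) = √(-386765/8) = I*√773530/4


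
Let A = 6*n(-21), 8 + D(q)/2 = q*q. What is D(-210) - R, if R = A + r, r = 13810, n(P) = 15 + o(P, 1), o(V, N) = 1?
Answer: 74278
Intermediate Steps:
D(q) = -16 + 2*q² (D(q) = -16 + 2*(q*q) = -16 + 2*q²)
n(P) = 16 (n(P) = 15 + 1 = 16)
A = 96 (A = 6*16 = 96)
R = 13906 (R = 96 + 13810 = 13906)
D(-210) - R = (-16 + 2*(-210)²) - 1*13906 = (-16 + 2*44100) - 13906 = (-16 + 88200) - 13906 = 88184 - 13906 = 74278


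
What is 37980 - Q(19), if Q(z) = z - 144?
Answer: 38105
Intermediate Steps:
Q(z) = -144 + z
37980 - Q(19) = 37980 - (-144 + 19) = 37980 - 1*(-125) = 37980 + 125 = 38105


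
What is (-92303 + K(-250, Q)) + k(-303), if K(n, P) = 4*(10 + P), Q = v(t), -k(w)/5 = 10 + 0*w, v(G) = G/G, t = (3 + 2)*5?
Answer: -92309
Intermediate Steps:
t = 25 (t = 5*5 = 25)
v(G) = 1
k(w) = -50 (k(w) = -5*(10 + 0*w) = -5*(10 + 0) = -5*10 = -50)
Q = 1
K(n, P) = 40 + 4*P
(-92303 + K(-250, Q)) + k(-303) = (-92303 + (40 + 4*1)) - 50 = (-92303 + (40 + 4)) - 50 = (-92303 + 44) - 50 = -92259 - 50 = -92309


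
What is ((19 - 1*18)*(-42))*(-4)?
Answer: 168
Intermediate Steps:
((19 - 1*18)*(-42))*(-4) = ((19 - 18)*(-42))*(-4) = (1*(-42))*(-4) = -42*(-4) = 168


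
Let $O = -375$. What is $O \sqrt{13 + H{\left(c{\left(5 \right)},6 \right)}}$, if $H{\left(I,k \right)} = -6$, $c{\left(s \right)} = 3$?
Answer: $- 375 \sqrt{7} \approx -992.16$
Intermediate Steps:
$O \sqrt{13 + H{\left(c{\left(5 \right)},6 \right)}} = - 375 \sqrt{13 - 6} = - 375 \sqrt{7}$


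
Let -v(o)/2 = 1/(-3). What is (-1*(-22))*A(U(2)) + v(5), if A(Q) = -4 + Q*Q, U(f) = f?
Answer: 2/3 ≈ 0.66667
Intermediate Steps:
v(o) = 2/3 (v(o) = -2/(-3) = -2*(-1/3) = 2/3)
A(Q) = -4 + Q**2
(-1*(-22))*A(U(2)) + v(5) = (-1*(-22))*(-4 + 2**2) + 2/3 = 22*(-4 + 4) + 2/3 = 22*0 + 2/3 = 0 + 2/3 = 2/3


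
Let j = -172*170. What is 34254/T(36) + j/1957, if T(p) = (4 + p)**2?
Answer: 10125539/1565600 ≈ 6.4675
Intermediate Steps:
j = -29240
34254/T(36) + j/1957 = 34254/((4 + 36)**2) - 29240/1957 = 34254/(40**2) - 29240*1/1957 = 34254/1600 - 29240/1957 = 34254*(1/1600) - 29240/1957 = 17127/800 - 29240/1957 = 10125539/1565600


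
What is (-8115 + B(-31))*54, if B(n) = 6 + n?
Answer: -439560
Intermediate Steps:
(-8115 + B(-31))*54 = (-8115 + (6 - 31))*54 = (-8115 - 25)*54 = -8140*54 = -439560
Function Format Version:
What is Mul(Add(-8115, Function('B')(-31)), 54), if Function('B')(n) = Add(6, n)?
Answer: -439560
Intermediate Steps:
Mul(Add(-8115, Function('B')(-31)), 54) = Mul(Add(-8115, Add(6, -31)), 54) = Mul(Add(-8115, -25), 54) = Mul(-8140, 54) = -439560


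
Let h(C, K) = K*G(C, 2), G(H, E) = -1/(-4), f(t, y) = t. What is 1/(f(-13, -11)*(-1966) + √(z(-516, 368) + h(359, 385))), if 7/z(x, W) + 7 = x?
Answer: 53467336/1366517972161 - 2*√105294021/1366517972161 ≈ 3.9112e-5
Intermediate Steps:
G(H, E) = ¼ (G(H, E) = -1*(-¼) = ¼)
h(C, K) = K/4 (h(C, K) = K*(¼) = K/4)
z(x, W) = 7/(-7 + x)
1/(f(-13, -11)*(-1966) + √(z(-516, 368) + h(359, 385))) = 1/(-13*(-1966) + √(7/(-7 - 516) + (¼)*385)) = 1/(25558 + √(7/(-523) + 385/4)) = 1/(25558 + √(7*(-1/523) + 385/4)) = 1/(25558 + √(-7/523 + 385/4)) = 1/(25558 + √(201327/2092)) = 1/(25558 + √105294021/1046)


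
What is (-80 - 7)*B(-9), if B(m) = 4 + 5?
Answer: -783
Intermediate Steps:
B(m) = 9
(-80 - 7)*B(-9) = (-80 - 7)*9 = -87*9 = -783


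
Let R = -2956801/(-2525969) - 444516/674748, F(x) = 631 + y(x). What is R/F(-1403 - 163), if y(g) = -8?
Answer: 72688493762/88486378891323 ≈ 0.00082147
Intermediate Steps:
F(x) = 623 (F(x) = 631 - 8 = 623)
R = 72688493762/142032710901 (R = -2956801*(-1/2525969) - 444516*1/674748 = 2956801/2525969 - 37043/56229 = 72688493762/142032710901 ≈ 0.51177)
R/F(-1403 - 163) = (72688493762/142032710901)/623 = (72688493762/142032710901)*(1/623) = 72688493762/88486378891323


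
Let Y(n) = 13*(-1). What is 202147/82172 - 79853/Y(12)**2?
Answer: -6527517873/13887068 ≈ -470.04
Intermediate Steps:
Y(n) = -13
202147/82172 - 79853/Y(12)**2 = 202147/82172 - 79853/((-13)**2) = 202147*(1/82172) - 79853/169 = 202147/82172 - 79853*1/169 = 202147/82172 - 79853/169 = -6527517873/13887068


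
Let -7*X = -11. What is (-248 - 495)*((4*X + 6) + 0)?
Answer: -63898/7 ≈ -9128.3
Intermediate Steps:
X = 11/7 (X = -⅐*(-11) = 11/7 ≈ 1.5714)
(-248 - 495)*((4*X + 6) + 0) = (-248 - 495)*((4*(11/7) + 6) + 0) = -743*((44/7 + 6) + 0) = -743*(86/7 + 0) = -743*86/7 = -63898/7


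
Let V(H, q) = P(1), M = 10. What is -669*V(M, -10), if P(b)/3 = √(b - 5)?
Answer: -4014*I ≈ -4014.0*I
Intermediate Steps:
P(b) = 3*√(-5 + b) (P(b) = 3*√(b - 5) = 3*√(-5 + b))
V(H, q) = 6*I (V(H, q) = 3*√(-5 + 1) = 3*√(-4) = 3*(2*I) = 6*I)
-669*V(M, -10) = -4014*I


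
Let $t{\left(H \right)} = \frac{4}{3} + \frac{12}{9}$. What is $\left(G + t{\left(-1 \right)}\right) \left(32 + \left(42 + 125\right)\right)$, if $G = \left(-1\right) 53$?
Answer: $- \frac{30049}{3} \approx -10016.0$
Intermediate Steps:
$G = -53$
$t{\left(H \right)} = \frac{8}{3}$ ($t{\left(H \right)} = 4 \cdot \frac{1}{3} + 12 \cdot \frac{1}{9} = \frac{4}{3} + \frac{4}{3} = \frac{8}{3}$)
$\left(G + t{\left(-1 \right)}\right) \left(32 + \left(42 + 125\right)\right) = \left(-53 + \frac{8}{3}\right) \left(32 + \left(42 + 125\right)\right) = - \frac{151 \left(32 + 167\right)}{3} = \left(- \frac{151}{3}\right) 199 = - \frac{30049}{3}$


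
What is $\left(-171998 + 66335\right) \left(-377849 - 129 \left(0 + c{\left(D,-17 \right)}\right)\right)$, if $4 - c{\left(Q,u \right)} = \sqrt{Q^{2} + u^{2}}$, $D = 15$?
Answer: $39979180995 - 13630527 \sqrt{514} \approx 3.967 \cdot 10^{10}$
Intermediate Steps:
$c{\left(Q,u \right)} = 4 - \sqrt{Q^{2} + u^{2}}$
$\left(-171998 + 66335\right) \left(-377849 - 129 \left(0 + c{\left(D,-17 \right)}\right)\right) = \left(-171998 + 66335\right) \left(-377849 - 129 \left(0 + \left(4 - \sqrt{15^{2} + \left(-17\right)^{2}}\right)\right)\right) = - 105663 \left(-377849 - 129 \left(0 + \left(4 - \sqrt{225 + 289}\right)\right)\right) = - 105663 \left(-377849 - 129 \left(0 + \left(4 - \sqrt{514}\right)\right)\right) = - 105663 \left(-377849 - 129 \left(4 - \sqrt{514}\right)\right) = - 105663 \left(-377849 - \left(516 - 129 \sqrt{514}\right)\right) = - 105663 \left(-378365 + 129 \sqrt{514}\right) = 39979180995 - 13630527 \sqrt{514}$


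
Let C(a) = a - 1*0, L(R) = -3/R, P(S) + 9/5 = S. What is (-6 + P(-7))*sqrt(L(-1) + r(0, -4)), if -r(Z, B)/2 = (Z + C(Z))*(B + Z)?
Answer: -74*sqrt(3)/5 ≈ -25.634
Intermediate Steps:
P(S) = -9/5 + S
C(a) = a (C(a) = a + 0 = a)
r(Z, B) = -4*Z*(B + Z) (r(Z, B) = -2*(Z + Z)*(B + Z) = -2*2*Z*(B + Z) = -4*Z*(B + Z))
(-6 + P(-7))*sqrt(L(-1) + r(0, -4)) = (-6 + (-9/5 - 7))*sqrt(-3/(-1) + 4*0*(-1*(-4) - 1*0)) = (-6 - 44/5)*sqrt(-3*(-1) + 4*0*(4 + 0)) = -74*sqrt(3 + 4*0*4)/5 = -74*sqrt(3 + 0)/5 = -74*sqrt(3)/5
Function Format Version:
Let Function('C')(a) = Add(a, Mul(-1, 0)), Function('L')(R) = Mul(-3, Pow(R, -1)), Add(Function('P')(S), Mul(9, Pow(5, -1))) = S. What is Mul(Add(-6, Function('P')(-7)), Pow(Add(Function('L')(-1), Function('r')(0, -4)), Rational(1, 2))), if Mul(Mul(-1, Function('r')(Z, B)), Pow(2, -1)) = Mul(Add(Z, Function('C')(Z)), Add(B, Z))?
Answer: Mul(Rational(-74, 5), Pow(3, Rational(1, 2))) ≈ -25.634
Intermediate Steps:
Function('P')(S) = Add(Rational(-9, 5), S)
Function('C')(a) = a (Function('C')(a) = Add(a, 0) = a)
Function('r')(Z, B) = Mul(-4, Z, Add(B, Z)) (Function('r')(Z, B) = Mul(-2, Mul(Add(Z, Z), Add(B, Z))) = Mul(-2, Mul(Mul(2, Z), Add(B, Z))) = Mul(-2, Mul(2, Z, Add(B, Z))) = Mul(-4, Z, Add(B, Z)))
Mul(Add(-6, Function('P')(-7)), Pow(Add(Function('L')(-1), Function('r')(0, -4)), Rational(1, 2))) = Mul(Add(-6, Add(Rational(-9, 5), -7)), Pow(Add(Mul(-3, Pow(-1, -1)), Mul(4, 0, Add(Mul(-1, -4), Mul(-1, 0)))), Rational(1, 2))) = Mul(Add(-6, Rational(-44, 5)), Pow(Add(Mul(-3, -1), Mul(4, 0, Add(4, 0))), Rational(1, 2))) = Mul(Rational(-74, 5), Pow(Add(3, Mul(4, 0, 4)), Rational(1, 2))) = Mul(Rational(-74, 5), Pow(Add(3, 0), Rational(1, 2))) = Mul(Rational(-74, 5), Pow(3, Rational(1, 2)))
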